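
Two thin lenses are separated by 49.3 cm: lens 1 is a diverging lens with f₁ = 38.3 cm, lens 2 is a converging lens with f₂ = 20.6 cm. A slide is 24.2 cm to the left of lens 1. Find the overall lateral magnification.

f₁ = −38.3 cm (diverging).
Lens 1: 1/d_i1 = 1/(-38.3) − 1/(24.2) = -0.06743, so d_i1 = -14.83 cm; m₁ = −d_i1/d_o1 = +0.6128.
d_o2 = 49.3 − (-14.83) = 64.13 cm.
Lens 2: 1/d_i2 = 1/(20.6) − 1/(64.13) = 0.03295, so d_i2 = 30.35 cm; m₂ = −d_i2/d_o2 = -0.4732.
m = m₁·m₂ = (+0.6128)(-0.4732) = -0.290.

m = -0.290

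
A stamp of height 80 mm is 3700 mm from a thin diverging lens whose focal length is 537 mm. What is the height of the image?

10.1 mm

For a diverging lens, f = -537 mm.
1/d_i = 1/f − 1/d_o = 1/(-537.0) − 1/(3700) = -0.002132, so d_i = -468.9 mm.
m = −d_i/d_o = +0.1267.
|h_i| = |m|·h_o = 0.1267 × 80 = 10.1 mm. The image is virtual, upright and reduced, on the same side as the object.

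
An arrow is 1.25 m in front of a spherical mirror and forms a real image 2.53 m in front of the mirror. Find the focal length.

Real image ⇒ d_i = +2.53 m.
1/f = 1/d_o + 1/d_i = 1/(1.25) + 1/(2.53) = 1.195, so f = 0.837 m.
Since f is positive, the spherical mirror is concave.

f = 0.837 m (concave)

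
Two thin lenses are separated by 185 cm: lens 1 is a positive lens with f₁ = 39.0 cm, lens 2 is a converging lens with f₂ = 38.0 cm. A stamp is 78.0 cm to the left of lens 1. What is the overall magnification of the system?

Lens 1: 1/d_i1 = 1/(39.0) − 1/(78.0) = 0.01282, so d_i1 = 78.00 cm; m₁ = −d_i1/d_o1 = -1.000.
d_o2 = 185 − (78.00) = 107.0 cm.
Lens 2: 1/d_i2 = 1/(38.0) − 1/(107.0) = 0.01697, so d_i2 = 58.93 cm; m₂ = −d_i2/d_o2 = -0.5507.
m = m₁·m₂ = (-1.000)(-0.5507) = +0.551.

m = +0.551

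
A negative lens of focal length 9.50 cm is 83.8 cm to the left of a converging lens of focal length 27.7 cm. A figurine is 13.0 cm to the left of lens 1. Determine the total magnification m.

m = -0.190

f₁ = −9.50 cm (diverging).
Lens 1: 1/d_i1 = 1/(-9.50) − 1/(13.0) = -0.1822, so d_i1 = -5.489 cm; m₁ = −d_i1/d_o1 = +0.4222.
d_o2 = 83.8 − (-5.489) = 89.29 cm.
Lens 2: 1/d_i2 = 1/(27.7) − 1/(89.29) = 0.02490, so d_i2 = 40.16 cm; m₂ = −d_i2/d_o2 = -0.4497.
m = m₁·m₂ = (+0.4222)(-0.4497) = -0.190.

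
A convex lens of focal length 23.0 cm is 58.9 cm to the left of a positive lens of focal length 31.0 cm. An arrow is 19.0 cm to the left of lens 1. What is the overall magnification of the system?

m = -1.30

Lens 1: 1/d_i1 = 1/(23.0) − 1/(19.0) = -0.009153, so d_i1 = -109.2 cm; m₁ = −d_i1/d_o1 = +5.747.
d_o2 = 58.9 − (-109.2) = 168.1 cm.
Lens 2: 1/d_i2 = 1/(31.0) − 1/(168.1) = 0.02631, so d_i2 = 38.01 cm; m₂ = −d_i2/d_o2 = -0.2261.
m = m₁·m₂ = (+5.747)(-0.2261) = -1.30.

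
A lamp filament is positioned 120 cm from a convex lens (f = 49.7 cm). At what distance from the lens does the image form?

Lens equation: 1/q = 1/f − 1/p = 1/(49.70) − 1/(120) = 0.02012 − 0.008333 = 0.01179, so q = 84.8 cm.
The image is real, inverted and reduced, on the far side of the lens.

84.8 cm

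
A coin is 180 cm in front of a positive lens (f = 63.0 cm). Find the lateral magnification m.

m = -0.538

1/d_i = 1/f − 1/d_o = 1/(63.00) − 1/(180) = 0.01032, so d_i = 96.92 cm.
m = −d_i/d_o = −(96.92)/(180) = -0.538.
The image is real, inverted and reduced, on the far side of the lens.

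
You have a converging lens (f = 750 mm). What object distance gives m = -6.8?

m = −d_i/d_o ⇒ d_i = −m·d_o.
1/f = 1/d_o + 1/d_i = 1/d_o − 1/(m·d_o) = (1 − 1/m)/d_o, so d_o = f(1 − 1/m) = (750.0)(1 − 1/(-6.8)) = 860 mm.

860 mm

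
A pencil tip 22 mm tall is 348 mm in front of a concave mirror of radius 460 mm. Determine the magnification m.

m = -1.95

f = R/2 = 460/2 = 230.0 mm.
1/d_i = 1/f − 1/d_o = 1/(230.0) − 1/(348) = 0.001474, so d_i = 678.3 mm.
m = −d_i/d_o = −(678.3)/(348) = -1.95.
The image is real, inverted and enlarged, in front of the mirror.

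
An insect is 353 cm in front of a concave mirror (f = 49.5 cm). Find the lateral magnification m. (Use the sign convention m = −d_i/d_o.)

1/d_i = 1/f − 1/d_o = 1/(49.50) − 1/(353) = 0.01737, so d_i = 57.57 cm.
m = −d_i/d_o = −(57.57)/(353) = -0.163.
The image is real, inverted and reduced, in front of the mirror.

m = -0.163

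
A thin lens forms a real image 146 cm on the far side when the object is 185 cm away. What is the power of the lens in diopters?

d_i = +146 cm.
1/f = 1/d_o + 1/d_i = 1/(185) + 1/(146) = 0.01225 cm⁻¹.
f = 81.60 cm = 0.8160 m, so P = 1/f = +1.23 D.

P = +1.23 D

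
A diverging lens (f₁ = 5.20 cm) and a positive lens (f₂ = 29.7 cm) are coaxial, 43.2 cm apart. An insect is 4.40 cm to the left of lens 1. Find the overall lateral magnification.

f₁ = −5.20 cm (diverging).
Lens 1: 1/d_i1 = 1/(-5.20) − 1/(4.40) = -0.4196, so d_i1 = -2.383 cm; m₁ = −d_i1/d_o1 = +0.5416.
d_o2 = 43.2 − (-2.383) = 45.58 cm.
Lens 2: 1/d_i2 = 1/(29.7) − 1/(45.58) = 0.01173, so d_i2 = 85.25 cm; m₂ = −d_i2/d_o2 = -1.870.
m = m₁·m₂ = (+0.5416)(-1.870) = -1.01.

m = -1.01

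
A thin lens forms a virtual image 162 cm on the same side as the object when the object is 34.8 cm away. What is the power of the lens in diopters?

Virtual image ⇒ d_i = −162 cm.
1/f = 1/d_o + 1/d_i = 1/(34.8) + 1/(-162) = 0.02256 cm⁻¹.
f = 44.32 cm = 0.4432 m, so P = 1/f = +2.26 D.

P = +2.26 D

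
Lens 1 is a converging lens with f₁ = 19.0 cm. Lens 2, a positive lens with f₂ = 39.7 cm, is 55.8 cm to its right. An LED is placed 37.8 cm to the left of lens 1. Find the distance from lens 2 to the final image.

Lens 1: 1/d_i1 = 1/f₁ − 1/d_o1 = 1/(19.0) − 1/(37.8) = 0.02618, so d_i1 = 38.20 cm.
The intermediate image is 38.20 cm to the right of lens 1, which is 55.8 − (38.20) = 17.60 cm to the left of lens 2, so d_o2 = +17.60 cm.
Lens 2: 1/d_i2 = 1/f₂ − 1/d_o2 = 1/(39.7) − 1/(17.60) = -0.03163, so d_i2 = -31.6 cm.
The final image is virtual, 31.6 cm to the left of lens 2 (overall magnification ≈ -1.8).

31.6 cm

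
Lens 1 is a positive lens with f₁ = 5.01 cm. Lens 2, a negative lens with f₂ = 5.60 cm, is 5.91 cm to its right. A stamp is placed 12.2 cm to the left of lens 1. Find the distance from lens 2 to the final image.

4.82 cm

Lens 1: 1/d_i1 = 1/f₁ − 1/d_o1 = 1/(5.01) − 1/(12.2) = 0.1176, so d_i1 = 8.501 cm.
The intermediate image is 8.501 cm to the right of lens 1, which lies 2.591 cm to the right of lens 2 — a virtual object — so d_o2 = −2.591 cm.
Lens 2 is diverging, so f₂ = −5.60 cm.
Lens 2: 1/d_i2 = 1/f₂ − 1/d_o2 = 1/(-5.60) − 1/(-2.591) = 0.2074, so d_i2 = 4.82 cm.
The final image is real, 4.82 cm to the right of lens 2 (overall magnification ≈ -1.3).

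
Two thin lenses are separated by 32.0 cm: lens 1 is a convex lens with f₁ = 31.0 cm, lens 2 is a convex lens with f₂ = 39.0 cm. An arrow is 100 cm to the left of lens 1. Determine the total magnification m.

Lens 1: 1/d_i1 = 1/(31.0) − 1/(100) = 0.02226, so d_i1 = 44.93 cm; m₁ = −d_i1/d_o1 = -0.4493.
d_o2 = 32.0 − (44.93) = -12.93 cm (virtual object).
Lens 2: 1/d_i2 = 1/(39.0) − 1/(-12.93) = 0.1030, so d_i2 = 9.711 cm; m₂ = −d_i2/d_o2 = +0.7510.
m = m₁·m₂ = (-0.4493)(+0.7510) = -0.337.

m = -0.337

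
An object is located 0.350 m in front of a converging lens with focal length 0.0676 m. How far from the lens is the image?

0.0838 m

Lens equation: 1/d_i = 1/f − 1/d_o = 1/(0.06760) − 1/(0.350) = 14.79 − 2.857 = 11.94, so d_i = 0.0838 m.
The image is real, inverted and reduced, on the far side of the lens.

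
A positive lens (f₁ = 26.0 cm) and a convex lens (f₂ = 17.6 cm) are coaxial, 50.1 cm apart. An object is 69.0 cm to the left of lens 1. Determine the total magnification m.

Lens 1: 1/d_i1 = 1/(26.0) − 1/(69.0) = 0.02397, so d_i1 = 41.72 cm; m₁ = −d_i1/d_o1 = -0.6046.
d_o2 = 50.1 − (41.72) = 8.380 cm.
Lens 2: 1/d_i2 = 1/(17.6) − 1/(8.380) = -0.06251, so d_i2 = -16.00 cm; m₂ = −d_i2/d_o2 = +1.909.
m = m₁·m₂ = (-0.6046)(+1.909) = -1.15.

m = -1.15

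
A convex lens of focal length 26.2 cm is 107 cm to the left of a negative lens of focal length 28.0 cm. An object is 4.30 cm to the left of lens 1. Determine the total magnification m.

Lens 1: 1/d_i1 = 1/(26.2) − 1/(4.30) = -0.1944, so d_i1 = -5.144 cm; m₁ = −d_i1/d_o1 = +1.196.
d_o2 = 107 − (-5.144) = 112.1 cm.
f₂ = −28.0 cm (diverging).
Lens 2: 1/d_i2 = 1/(-28.0) − 1/(112.1) = -0.04463, so d_i2 = -22.40 cm; m₂ = −d_i2/d_o2 = +0.1999.
m = m₁·m₂ = (+1.196)(+0.1999) = +0.239.

m = +0.239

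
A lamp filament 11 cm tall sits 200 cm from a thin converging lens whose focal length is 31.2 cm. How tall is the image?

2.03 cm

1/d_i = 1/f − 1/d_o = 1/(31.20) − 1/(200) = 0.02705, so d_i = 36.97 cm.
m = −d_i/d_o = -0.1848.
|h_i| = |m|·h_o = 0.1848 × 11 = 2.03 cm. The image is real, inverted and reduced, on the far side of the lens.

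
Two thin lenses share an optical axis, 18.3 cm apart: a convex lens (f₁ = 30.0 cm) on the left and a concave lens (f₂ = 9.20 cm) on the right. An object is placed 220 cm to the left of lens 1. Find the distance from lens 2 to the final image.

20.9 cm

Lens 1: 1/d_i1 = 1/f₁ − 1/d_o1 = 1/(30.0) − 1/(220) = 0.02879, so d_i1 = 34.74 cm.
The intermediate image is 34.74 cm to the right of lens 1, which lies 16.44 cm to the right of lens 2 — a virtual object — so d_o2 = −16.44 cm.
Lens 2 is diverging, so f₂ = −9.20 cm.
Lens 2: 1/d_i2 = 1/f₂ − 1/d_o2 = 1/(-9.20) − 1/(-16.44) = -0.04787, so d_i2 = -20.9 cm.
The final image is virtual, 20.9 cm to the left of lens 2 (overall magnification ≈ 0.20).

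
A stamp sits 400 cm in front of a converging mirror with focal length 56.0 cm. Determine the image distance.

65.1 cm

Mirror equation: 1/s_i = 1/f − 1/s_o = 1/(56.00) − 1/(400) = 0.01786 − 0.002500 = 0.01536, so s_i = 65.1 cm.
The image is real, inverted and reduced, in front of the mirror.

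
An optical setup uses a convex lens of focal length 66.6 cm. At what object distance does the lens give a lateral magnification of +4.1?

m = −d_i/d_o ⇒ d_i = −m·d_o.
1/f = 1/d_o + 1/d_i = 1/d_o − 1/(m·d_o) = (1 − 1/m)/d_o, so d_o = f(1 − 1/m) = (66.60)(1 − 1/(+4.1)) = 50.4 cm.

50.4 cm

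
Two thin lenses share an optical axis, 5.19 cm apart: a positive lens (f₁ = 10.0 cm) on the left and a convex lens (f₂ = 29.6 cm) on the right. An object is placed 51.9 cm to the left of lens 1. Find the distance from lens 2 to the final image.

Lens 1: 1/d_i1 = 1/f₁ − 1/d_o1 = 1/(10.0) − 1/(51.9) = 0.08073, so d_i1 = 12.39 cm.
The intermediate image is 12.39 cm to the right of lens 1, which lies 7.200 cm to the right of lens 2 — a virtual object — so d_o2 = −7.200 cm.
Lens 2: 1/d_i2 = 1/f₂ − 1/d_o2 = 1/(29.6) − 1/(-7.200) = 0.1727, so d_i2 = 5.79 cm.
The final image is real, 5.79 cm to the right of lens 2 (overall magnification ≈ -0.19).

5.79 cm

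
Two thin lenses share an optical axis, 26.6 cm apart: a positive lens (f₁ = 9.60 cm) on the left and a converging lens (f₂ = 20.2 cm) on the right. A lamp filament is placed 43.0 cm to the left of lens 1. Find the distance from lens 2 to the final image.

48.3 cm

Lens 1: 1/d_i1 = 1/f₁ − 1/d_o1 = 1/(9.60) − 1/(43.0) = 0.08091, so d_i1 = 12.36 cm.
The intermediate image is 12.36 cm to the right of lens 1, which is 26.6 − (12.36) = 14.24 cm to the left of lens 2, so d_o2 = +14.24 cm.
Lens 2: 1/d_i2 = 1/f₂ − 1/d_o2 = 1/(20.2) − 1/(14.24) = -0.02072, so d_i2 = -48.3 cm.
The final image is virtual, 48.3 cm to the left of lens 2 (overall magnification ≈ -0.97).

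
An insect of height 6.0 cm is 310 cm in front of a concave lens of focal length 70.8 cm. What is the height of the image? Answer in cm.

1.12 cm

For a concave lens, f = -70.8 cm.
1/d_i = 1/f − 1/d_o = 1/(-70.80) − 1/(310) = -0.01735, so d_i = -57.64 cm.
m = −d_i/d_o = +0.1859.
|h_i| = |m|·h_o = 0.1859 × 6.0 = 1.12 cm. The image is virtual, upright and reduced, on the same side as the object.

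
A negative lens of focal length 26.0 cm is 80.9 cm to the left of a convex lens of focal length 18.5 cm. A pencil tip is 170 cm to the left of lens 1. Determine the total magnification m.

m = -0.0289

f₁ = −26.0 cm (diverging).
Lens 1: 1/d_i1 = 1/(-26.0) − 1/(170) = -0.04434, so d_i1 = -22.55 cm; m₁ = −d_i1/d_o1 = +0.1326.
d_o2 = 80.9 − (-22.55) = 103.5 cm.
Lens 2: 1/d_i2 = 1/(18.5) − 1/(103.5) = 0.04439, so d_i2 = 22.53 cm; m₂ = −d_i2/d_o2 = -0.2176.
m = m₁·m₂ = (+0.1326)(-0.2176) = -0.0289.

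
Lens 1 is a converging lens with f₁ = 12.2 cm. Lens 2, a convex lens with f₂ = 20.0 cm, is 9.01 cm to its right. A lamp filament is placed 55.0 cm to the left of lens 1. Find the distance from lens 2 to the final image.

Lens 1: 1/d_i1 = 1/f₁ − 1/d_o1 = 1/(12.2) − 1/(55.0) = 0.06379, so d_i1 = 15.68 cm.
The intermediate image is 15.68 cm to the right of lens 1, which lies 6.670 cm to the right of lens 2 — a virtual object — so d_o2 = −6.670 cm.
Lens 2: 1/d_i2 = 1/f₂ − 1/d_o2 = 1/(20.0) − 1/(-6.670) = 0.1999, so d_i2 = 5.00 cm.
The final image is real, 5.00 cm to the right of lens 2 (overall magnification ≈ -0.21).

5.00 cm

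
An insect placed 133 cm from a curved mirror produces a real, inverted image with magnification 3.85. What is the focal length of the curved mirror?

f = 106 cm (concave)

m = −d_i/d_o ⇒ d_i = −m·d_o = −(-3.85)·(133) = 512.1 cm.
1/f = 1/d_o + 1/d_i = 1/(133) + 1/(512.1) = 0.009472, so f = 106 cm.
Since f is positive, the curved mirror is concave.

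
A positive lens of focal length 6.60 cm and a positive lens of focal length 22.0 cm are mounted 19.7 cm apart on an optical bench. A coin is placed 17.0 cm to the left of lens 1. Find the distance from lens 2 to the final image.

15.0 cm

Lens 1: 1/d_i1 = 1/f₁ − 1/d_o1 = 1/(6.60) − 1/(17.0) = 0.09269, so d_i1 = 10.79 cm.
The intermediate image is 10.79 cm to the right of lens 1, which is 19.7 − (10.79) = 8.910 cm to the left of lens 2, so d_o2 = +8.910 cm.
Lens 2: 1/d_i2 = 1/f₂ − 1/d_o2 = 1/(22.0) − 1/(8.910) = -0.06678, so d_i2 = -15.0 cm.
The final image is virtual, 15.0 cm to the left of lens 2 (overall magnification ≈ -1.1).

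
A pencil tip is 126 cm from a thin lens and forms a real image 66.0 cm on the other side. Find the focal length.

Real image ⇒ d_i = +66.0 cm.
1/f = 1/d_o + 1/d_i = 1/(126) + 1/(66.0) = 0.02309, so f = 43.3 cm.
Since f is positive, the thin lens is converging.

f = 43.3 cm (converging)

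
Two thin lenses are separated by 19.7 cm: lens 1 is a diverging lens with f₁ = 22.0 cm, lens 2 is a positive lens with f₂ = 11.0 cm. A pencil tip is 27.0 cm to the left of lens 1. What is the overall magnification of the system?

f₁ = −22.0 cm (diverging).
Lens 1: 1/d_i1 = 1/(-22.0) − 1/(27.0) = -0.08249, so d_i1 = -12.12 cm; m₁ = −d_i1/d_o1 = +0.4489.
d_o2 = 19.7 − (-12.12) = 31.82 cm.
Lens 2: 1/d_i2 = 1/(11.0) − 1/(31.82) = 0.05948, so d_i2 = 16.81 cm; m₂ = −d_i2/d_o2 = -0.5283.
m = m₁·m₂ = (+0.4489)(-0.5283) = -0.237.

m = -0.237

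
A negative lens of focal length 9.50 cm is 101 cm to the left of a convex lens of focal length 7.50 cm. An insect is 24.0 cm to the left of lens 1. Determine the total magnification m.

m = -0.0212

f₁ = −9.50 cm (diverging).
Lens 1: 1/d_i1 = 1/(-9.50) − 1/(24.0) = -0.1469, so d_i1 = -6.806 cm; m₁ = −d_i1/d_o1 = +0.2836.
d_o2 = 101 − (-6.806) = 107.8 cm.
Lens 2: 1/d_i2 = 1/(7.50) − 1/(107.8) = 0.1241, so d_i2 = 8.061 cm; m₂ = −d_i2/d_o2 = -0.07478.
m = m₁·m₂ = (+0.2836)(-0.07478) = -0.0212.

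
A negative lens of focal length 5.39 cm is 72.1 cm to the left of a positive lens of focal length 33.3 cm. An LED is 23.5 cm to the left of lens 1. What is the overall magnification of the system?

m = -0.144

f₁ = −5.39 cm (diverging).
Lens 1: 1/d_i1 = 1/(-5.39) − 1/(23.5) = -0.2281, so d_i1 = -4.384 cm; m₁ = −d_i1/d_o1 = +0.1866.
d_o2 = 72.1 − (-4.384) = 76.48 cm.
Lens 2: 1/d_i2 = 1/(33.3) − 1/(76.48) = 0.01695, so d_i2 = 58.98 cm; m₂ = −d_i2/d_o2 = -0.7712.
m = m₁·m₂ = (+0.1866)(-0.7712) = -0.144.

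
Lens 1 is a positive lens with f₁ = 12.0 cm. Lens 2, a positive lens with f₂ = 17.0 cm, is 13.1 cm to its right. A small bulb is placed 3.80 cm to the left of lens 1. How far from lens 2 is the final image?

Lens 1: 1/d_i1 = 1/f₁ − 1/d_o1 = 1/(12.0) − 1/(3.80) = -0.1798, so d_i1 = -5.561 cm.
The intermediate image is 5.561 cm to the left of lens 1 (virtual), which is 13.1 − (-5.561) = 18.66 cm to the left of lens 2, so d_o2 = +18.66 cm.
Lens 2: 1/d_i2 = 1/f₂ − 1/d_o2 = 1/(17.0) − 1/(18.66) = 0.005233, so d_i2 = 191 cm.
The final image is real, 191 cm to the right of lens 2 (overall magnification ≈ -15).

191 cm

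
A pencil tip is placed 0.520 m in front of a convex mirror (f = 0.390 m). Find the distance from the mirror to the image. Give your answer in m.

0.223 m

For a convex mirror, f = -0.390 m.
Mirror equation: 1/d_i = 1/f − 1/d_o = 1/(-0.3900) − 1/(0.520) = -2.564 − 1.923 = -4.487, so d_i = -0.223 m.
The image is virtual, upright and reduced, behind the mirror.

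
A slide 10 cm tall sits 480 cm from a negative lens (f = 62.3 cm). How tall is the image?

For a negative lens, f = -62.3 cm.
1/d_i = 1/f − 1/d_o = 1/(-62.30) − 1/(480) = -0.01813, so d_i = -55.14 cm.
m = −d_i/d_o = +0.1149.
|h_i| = |m|·h_o = 0.1149 × 10 = 1.15 cm. The image is virtual, upright and reduced, on the same side as the object.

1.15 cm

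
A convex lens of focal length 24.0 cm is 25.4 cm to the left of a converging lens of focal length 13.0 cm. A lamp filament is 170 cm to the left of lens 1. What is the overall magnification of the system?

Lens 1: 1/d_i1 = 1/(24.0) − 1/(170) = 0.03578, so d_i1 = 27.95 cm; m₁ = −d_i1/d_o1 = -0.1644.
d_o2 = 25.4 − (27.95) = -2.550 cm (virtual object).
Lens 2: 1/d_i2 = 1/(13.0) − 1/(-2.550) = 0.4691, so d_i2 = 2.132 cm; m₂ = −d_i2/d_o2 = +0.8360.
m = m₁·m₂ = (-0.1644)(+0.8360) = -0.137.

m = -0.137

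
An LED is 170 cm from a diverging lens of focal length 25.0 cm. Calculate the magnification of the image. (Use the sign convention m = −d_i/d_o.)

For a diverging lens, f = -25.0 cm.
1/d_i = 1/f − 1/d_o = 1/(-25.00) − 1/(170) = -0.04588, so d_i = -21.79 cm.
m = −d_i/d_o = −(-21.79)/(170) = +0.128.
The image is virtual, upright and reduced, on the same side as the object.

m = +0.128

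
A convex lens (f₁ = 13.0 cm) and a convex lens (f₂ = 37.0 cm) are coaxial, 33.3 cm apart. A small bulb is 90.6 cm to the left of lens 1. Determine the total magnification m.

Lens 1: 1/d_i1 = 1/(13.0) − 1/(90.6) = 0.06589, so d_i1 = 15.18 cm; m₁ = −d_i1/d_o1 = -0.1675.
d_o2 = 33.3 − (15.18) = 18.12 cm.
Lens 2: 1/d_i2 = 1/(37.0) − 1/(18.12) = -0.02816, so d_i2 = -35.51 cm; m₂ = −d_i2/d_o2 = +1.960.
m = m₁·m₂ = (-0.1675)(+1.960) = -0.328.

m = -0.328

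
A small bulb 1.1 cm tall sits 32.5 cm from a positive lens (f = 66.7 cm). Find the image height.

1/d_i = 1/f − 1/d_o = 1/(66.70) − 1/(32.5) = -0.01578, so d_i = -63.38 cm.
m = −d_i/d_o = +1.950.
|h_i| = |m|·h_o = 1.950 × 1.1 = 2.15 cm. The image is virtual, upright and enlarged, on the same side as the object.

2.15 cm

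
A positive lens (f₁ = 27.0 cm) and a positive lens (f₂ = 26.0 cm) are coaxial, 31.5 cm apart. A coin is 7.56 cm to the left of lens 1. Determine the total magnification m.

Lens 1: 1/d_i1 = 1/(27.0) − 1/(7.56) = -0.09524, so d_i1 = -10.50 cm; m₁ = −d_i1/d_o1 = +1.389.
d_o2 = 31.5 − (-10.50) = 42.00 cm.
Lens 2: 1/d_i2 = 1/(26.0) − 1/(42.00) = 0.01465, so d_i2 = 68.25 cm; m₂ = −d_i2/d_o2 = -1.625.
m = m₁·m₂ = (+1.389)(-1.625) = -2.26.

m = -2.26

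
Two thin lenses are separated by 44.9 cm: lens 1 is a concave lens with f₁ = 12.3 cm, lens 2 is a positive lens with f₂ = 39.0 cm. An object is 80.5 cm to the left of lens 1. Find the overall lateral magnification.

f₁ = −12.3 cm (diverging).
Lens 1: 1/d_i1 = 1/(-12.3) − 1/(80.5) = -0.09372, so d_i1 = -10.67 cm; m₁ = −d_i1/d_o1 = +0.1325.
d_o2 = 44.9 − (-10.67) = 55.57 cm.
Lens 2: 1/d_i2 = 1/(39.0) − 1/(55.57) = 0.007646, so d_i2 = 130.8 cm; m₂ = −d_i2/d_o2 = -2.354.
m = m₁·m₂ = (+0.1325)(-2.354) = -0.312.

m = -0.312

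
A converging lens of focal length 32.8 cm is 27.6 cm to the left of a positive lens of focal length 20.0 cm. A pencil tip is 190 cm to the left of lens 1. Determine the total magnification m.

Lens 1: 1/d_i1 = 1/(32.8) − 1/(190) = 0.02522, so d_i1 = 39.64 cm; m₁ = −d_i1/d_o1 = -0.2086.
d_o2 = 27.6 − (39.64) = -12.04 cm (virtual object).
Lens 2: 1/d_i2 = 1/(20.0) − 1/(-12.04) = 0.1331, so d_i2 = 7.516 cm; m₂ = −d_i2/d_o2 = +0.6242.
m = m₁·m₂ = (-0.2086)(+0.6242) = -0.130.

m = -0.130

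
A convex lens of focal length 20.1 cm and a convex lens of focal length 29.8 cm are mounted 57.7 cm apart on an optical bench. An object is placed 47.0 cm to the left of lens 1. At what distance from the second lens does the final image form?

93.2 cm

Lens 1: 1/d_i1 = 1/f₁ − 1/d_o1 = 1/(20.1) − 1/(47.0) = 0.02847, so d_i1 = 35.12 cm.
The intermediate image is 35.12 cm to the right of lens 1, which is 57.7 − (35.12) = 22.58 cm to the left of lens 2, so d_o2 = +22.58 cm.
Lens 2: 1/d_i2 = 1/f₂ − 1/d_o2 = 1/(29.8) − 1/(22.58) = -0.01073, so d_i2 = -93.2 cm.
The final image is virtual, 93.2 cm to the left of lens 2 (overall magnification ≈ -3.1).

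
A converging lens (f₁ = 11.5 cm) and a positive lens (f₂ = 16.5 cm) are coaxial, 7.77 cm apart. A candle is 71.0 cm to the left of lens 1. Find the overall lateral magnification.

Lens 1: 1/d_i1 = 1/(11.5) − 1/(71.0) = 0.07287, so d_i1 = 13.72 cm; m₁ = −d_i1/d_o1 = -0.1932.
d_o2 = 7.77 − (13.72) = -5.950 cm (virtual object).
Lens 2: 1/d_i2 = 1/(16.5) − 1/(-5.950) = 0.2287, so d_i2 = 4.373 cm; m₂ = −d_i2/d_o2 = +0.7350.
m = m₁·m₂ = (-0.1932)(+0.7350) = -0.142.

m = -0.142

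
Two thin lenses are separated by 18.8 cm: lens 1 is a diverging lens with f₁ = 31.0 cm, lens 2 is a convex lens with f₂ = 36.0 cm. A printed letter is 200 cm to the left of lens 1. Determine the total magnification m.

m = -0.501

f₁ = −31.0 cm (diverging).
Lens 1: 1/d_i1 = 1/(-31.0) − 1/(200) = -0.03726, so d_i1 = -26.84 cm; m₁ = −d_i1/d_o1 = +0.1342.
d_o2 = 18.8 − (-26.84) = 45.64 cm.
Lens 2: 1/d_i2 = 1/(36.0) − 1/(45.64) = 0.005867, so d_i2 = 170.4 cm; m₂ = −d_i2/d_o2 = -3.734.
m = m₁·m₂ = (+0.1342)(-3.734) = -0.501.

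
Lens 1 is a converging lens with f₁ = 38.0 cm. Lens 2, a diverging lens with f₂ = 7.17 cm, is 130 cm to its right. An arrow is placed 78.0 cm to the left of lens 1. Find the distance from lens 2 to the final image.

Lens 1: 1/d_i1 = 1/f₁ − 1/d_o1 = 1/(38.0) − 1/(78.0) = 0.01350, so d_i1 = 74.10 cm.
The intermediate image is 74.10 cm to the right of lens 1, which is 130 − (74.10) = 55.90 cm to the left of lens 2, so d_o2 = +55.90 cm.
Lens 2 is diverging, so f₂ = −7.17 cm.
Lens 2: 1/d_i2 = 1/f₂ − 1/d_o2 = 1/(-7.17) − 1/(55.90) = -0.1574, so d_i2 = -6.35 cm.
The final image is virtual, 6.35 cm to the left of lens 2 (overall magnification ≈ -0.11).

6.35 cm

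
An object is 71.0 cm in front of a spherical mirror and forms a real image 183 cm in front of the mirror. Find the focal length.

Real image ⇒ d_i = +183 cm.
1/f = 1/d_o + 1/d_i = 1/(71.0) + 1/(183) = 0.01955, so f = 51.2 cm.
Since f is positive, the spherical mirror is concave.

f = 51.2 cm (concave)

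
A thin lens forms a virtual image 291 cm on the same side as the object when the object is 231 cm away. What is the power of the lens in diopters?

Virtual image ⇒ d_i = −291 cm.
1/f = 1/d_o + 1/d_i = 1/(231) + 1/(-291) = 0.0008926 cm⁻¹.
f = 1120 cm = 11.20 m, so P = 1/f = +0.0893 D.

P = +0.0893 D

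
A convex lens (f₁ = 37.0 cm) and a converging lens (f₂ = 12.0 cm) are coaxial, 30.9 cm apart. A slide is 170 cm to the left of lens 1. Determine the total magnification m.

m = -0.118

Lens 1: 1/d_i1 = 1/(37.0) − 1/(170) = 0.02114, so d_i1 = 47.29 cm; m₁ = −d_i1/d_o1 = -0.2782.
d_o2 = 30.9 − (47.29) = -16.39 cm (virtual object).
Lens 2: 1/d_i2 = 1/(12.0) − 1/(-16.39) = 0.1443, so d_i2 = 6.928 cm; m₂ = −d_i2/d_o2 = +0.4227.
m = m₁·m₂ = (-0.2782)(+0.4227) = -0.118.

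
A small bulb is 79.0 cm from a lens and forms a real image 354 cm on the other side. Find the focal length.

Real image ⇒ d_i = +354 cm.
1/f = 1/d_o + 1/d_i = 1/(79.0) + 1/(354) = 0.01548, so f = 64.6 cm.
Since f is positive, the lens is converging.

f = 64.6 cm (converging)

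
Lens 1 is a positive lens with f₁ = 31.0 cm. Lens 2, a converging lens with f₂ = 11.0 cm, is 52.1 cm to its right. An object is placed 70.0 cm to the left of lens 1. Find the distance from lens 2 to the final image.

Lens 1: 1/d_i1 = 1/f₁ − 1/d_o1 = 1/(31.0) − 1/(70.0) = 0.01797, so d_i1 = 55.64 cm.
The intermediate image is 55.64 cm to the right of lens 1, which lies 3.540 cm to the right of lens 2 — a virtual object — so d_o2 = −3.540 cm.
Lens 2: 1/d_i2 = 1/f₂ − 1/d_o2 = 1/(11.0) − 1/(-3.540) = 0.3734, so d_i2 = 2.68 cm.
The final image is real, 2.68 cm to the right of lens 2 (overall magnification ≈ -0.60).

2.68 cm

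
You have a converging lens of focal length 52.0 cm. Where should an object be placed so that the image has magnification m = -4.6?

m = −d_i/d_o ⇒ d_i = −m·d_o.
1/f = 1/d_o + 1/d_i = 1/d_o − 1/(m·d_o) = (1 − 1/m)/d_o, so d_o = f(1 − 1/m) = (52.00)(1 − 1/(-4.6)) = 63.3 cm.

63.3 cm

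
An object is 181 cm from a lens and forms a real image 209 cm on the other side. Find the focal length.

f = 97.0 cm (converging)

Real image ⇒ d_i = +209 cm.
1/f = 1/d_o + 1/d_i = 1/(181) + 1/(209) = 0.01031, so f = 97.0 cm.
Since f is positive, the lens is converging.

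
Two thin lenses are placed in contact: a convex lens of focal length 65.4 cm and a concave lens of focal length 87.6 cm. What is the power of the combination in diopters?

P = +0.387 D

P₁ = 1/f₁ = 1/(0.654 m) = +1.529 D; P₂ = 1/f₂ = 1/(-0.876 m) = -1.142 D.
For thin lenses in contact, P = P₁ + P₂ = (+1.529) + (-1.142) = +0.387 D.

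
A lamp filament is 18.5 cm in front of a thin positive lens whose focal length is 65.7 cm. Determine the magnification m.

1/d_i = 1/f − 1/d_o = 1/(65.70) − 1/(18.5) = -0.03883, so d_i = -25.75 cm.
m = −d_i/d_o = −(-25.75)/(18.5) = +1.39.
The image is virtual, upright and enlarged, on the same side as the object.

m = +1.39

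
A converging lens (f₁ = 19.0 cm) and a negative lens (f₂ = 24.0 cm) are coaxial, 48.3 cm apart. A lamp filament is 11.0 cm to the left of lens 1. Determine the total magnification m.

Lens 1: 1/d_i1 = 1/(19.0) − 1/(11.0) = -0.03828, so d_i1 = -26.12 cm; m₁ = −d_i1/d_o1 = +2.375.
d_o2 = 48.3 − (-26.12) = 74.42 cm.
f₂ = −24.0 cm (diverging).
Lens 2: 1/d_i2 = 1/(-24.0) − 1/(74.42) = -0.05510, so d_i2 = -18.15 cm; m₂ = −d_i2/d_o2 = +0.2439.
m = m₁·m₂ = (+2.375)(+0.2439) = +0.579.

m = +0.579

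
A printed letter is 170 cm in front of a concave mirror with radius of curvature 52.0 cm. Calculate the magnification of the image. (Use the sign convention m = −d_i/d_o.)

m = -0.181

f = R/2 = 52.0/2 = 26.00 cm.
1/d_i = 1/f − 1/d_o = 1/(26.00) − 1/(170) = 0.03258, so d_i = 30.69 cm.
m = −d_i/d_o = −(30.69)/(170) = -0.181.
The image is real, inverted and reduced, in front of the mirror.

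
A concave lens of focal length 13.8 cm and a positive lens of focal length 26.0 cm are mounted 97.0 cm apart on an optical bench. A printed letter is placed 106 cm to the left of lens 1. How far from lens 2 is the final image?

Lens 1 is diverging, so f₁ = −13.8 cm.
Lens 1: 1/d_i1 = 1/f₁ − 1/d_o1 = 1/(-13.8) − 1/(106) = -0.08190, so d_i1 = -12.21 cm.
The intermediate image is 12.21 cm to the left of lens 1 (virtual), which is 97.0 − (-12.21) = 109.2 cm to the left of lens 2, so d_o2 = +109.2 cm.
Lens 2: 1/d_i2 = 1/f₂ − 1/d_o2 = 1/(26.0) − 1/(109.2) = 0.02930, so d_i2 = 34.1 cm.
The final image is real, 34.1 cm to the right of lens 2 (overall magnification ≈ -0.036).

34.1 cm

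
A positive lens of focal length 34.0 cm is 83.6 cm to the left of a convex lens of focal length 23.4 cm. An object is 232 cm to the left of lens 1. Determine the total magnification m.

Lens 1: 1/d_i1 = 1/(34.0) − 1/(232) = 0.02510, so d_i1 = 39.84 cm; m₁ = −d_i1/d_o1 = -0.1717.
d_o2 = 83.6 − (39.84) = 43.76 cm.
Lens 2: 1/d_i2 = 1/(23.4) − 1/(43.76) = 0.01988, so d_i2 = 50.29 cm; m₂ = −d_i2/d_o2 = -1.149.
m = m₁·m₂ = (-0.1717)(-1.149) = +0.197.

m = +0.197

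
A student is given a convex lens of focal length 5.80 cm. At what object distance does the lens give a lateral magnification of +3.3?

4.04 cm

m = −d_i/d_o ⇒ d_i = −m·d_o.
1/f = 1/d_o + 1/d_i = 1/d_o − 1/(m·d_o) = (1 − 1/m)/d_o, so d_o = f(1 − 1/m) = (5.800)(1 − 1/(+3.3)) = 4.04 cm.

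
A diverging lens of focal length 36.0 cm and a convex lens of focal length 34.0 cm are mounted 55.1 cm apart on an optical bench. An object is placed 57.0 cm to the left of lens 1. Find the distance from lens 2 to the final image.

60.8 cm

Lens 1 is diverging, so f₁ = −36.0 cm.
Lens 1: 1/d_i1 = 1/f₁ − 1/d_o1 = 1/(-36.0) − 1/(57.0) = -0.04532, so d_i1 = -22.06 cm.
The intermediate image is 22.06 cm to the left of lens 1 (virtual), which is 55.1 − (-22.06) = 77.16 cm to the left of lens 2, so d_o2 = +77.16 cm.
Lens 2: 1/d_i2 = 1/f₂ − 1/d_o2 = 1/(34.0) − 1/(77.16) = 0.01645, so d_i2 = 60.8 cm.
The final image is real, 60.8 cm to the right of lens 2 (overall magnification ≈ -0.30).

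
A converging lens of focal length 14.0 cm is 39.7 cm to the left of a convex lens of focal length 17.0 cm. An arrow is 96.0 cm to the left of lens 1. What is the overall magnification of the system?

Lens 1: 1/d_i1 = 1/(14.0) − 1/(96.0) = 0.06101, so d_i1 = 16.39 cm; m₁ = −d_i1/d_o1 = -0.1707.
d_o2 = 39.7 − (16.39) = 23.31 cm.
Lens 2: 1/d_i2 = 1/(17.0) − 1/(23.31) = 0.01592, so d_i2 = 62.80 cm; m₂ = −d_i2/d_o2 = -2.694.
m = m₁·m₂ = (-0.1707)(-2.694) = +0.460.

m = +0.460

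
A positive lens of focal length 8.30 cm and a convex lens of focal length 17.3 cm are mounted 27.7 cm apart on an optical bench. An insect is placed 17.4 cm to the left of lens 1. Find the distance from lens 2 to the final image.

Lens 1: 1/d_i1 = 1/f₁ − 1/d_o1 = 1/(8.30) − 1/(17.4) = 0.06301, so d_i1 = 15.87 cm.
The intermediate image is 15.87 cm to the right of lens 1, which is 27.7 − (15.87) = 11.83 cm to the left of lens 2, so d_o2 = +11.83 cm.
Lens 2: 1/d_i2 = 1/f₂ − 1/d_o2 = 1/(17.3) − 1/(11.83) = -0.02673, so d_i2 = -37.4 cm.
The final image is virtual, 37.4 cm to the left of lens 2 (overall magnification ≈ -2.9).

37.4 cm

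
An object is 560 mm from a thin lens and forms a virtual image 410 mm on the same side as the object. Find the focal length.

f = -1530 mm (diverging)

Virtual image ⇒ d_i = −410 mm.
1/f = 1/d_o + 1/d_i = 1/(560) + 1/(-410) = -0.0006533, so f = -1530 mm.
Since f is negative, the thin lens is diverging.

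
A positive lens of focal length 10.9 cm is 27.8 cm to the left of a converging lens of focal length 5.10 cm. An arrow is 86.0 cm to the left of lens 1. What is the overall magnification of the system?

m = +0.0724

Lens 1: 1/d_i1 = 1/(10.9) − 1/(86.0) = 0.08012, so d_i1 = 12.48 cm; m₁ = −d_i1/d_o1 = -0.1451.
d_o2 = 27.8 − (12.48) = 15.32 cm.
Lens 2: 1/d_i2 = 1/(5.10) − 1/(15.32) = 0.1308, so d_i2 = 7.645 cm; m₂ = −d_i2/d_o2 = -0.4990.
m = m₁·m₂ = (-0.1451)(-0.4990) = +0.0724.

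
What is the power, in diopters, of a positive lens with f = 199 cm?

f = 199 cm = 1.99 m.
P = 1/f = 1/(1.99 m) = +0.503 D.

P = +0.503 D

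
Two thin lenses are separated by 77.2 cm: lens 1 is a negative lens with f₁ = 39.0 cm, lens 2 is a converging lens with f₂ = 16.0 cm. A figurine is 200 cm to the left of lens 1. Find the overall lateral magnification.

m = -0.0278

f₁ = −39.0 cm (diverging).
Lens 1: 1/d_i1 = 1/(-39.0) − 1/(200) = -0.03064, so d_i1 = -32.64 cm; m₁ = −d_i1/d_o1 = +0.1632.
d_o2 = 77.2 − (-32.64) = 109.8 cm.
Lens 2: 1/d_i2 = 1/(16.0) − 1/(109.8) = 0.05339, so d_i2 = 18.73 cm; m₂ = −d_i2/d_o2 = -0.1706.
m = m₁·m₂ = (+0.1632)(-0.1706) = -0.0278.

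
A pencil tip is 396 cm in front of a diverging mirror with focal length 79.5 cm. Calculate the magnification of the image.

For a diverging mirror, f = -79.5 cm.
1/d_i = 1/f − 1/d_o = 1/(-79.50) − 1/(396) = -0.01510, so d_i = -66.21 cm.
m = −d_i/d_o = −(-66.21)/(396) = +0.167.
The image is virtual, upright and reduced, behind the mirror.

m = +0.167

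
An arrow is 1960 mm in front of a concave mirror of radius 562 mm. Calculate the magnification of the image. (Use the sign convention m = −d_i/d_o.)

m = -0.167

f = R/2 = 562/2 = 281.0 mm.
1/d_i = 1/f − 1/d_o = 1/(281.0) − 1/(1960) = 0.003049, so d_i = 328.0 mm.
m = −d_i/d_o = −(328.0)/(1960) = -0.167.
The image is real, inverted and reduced, in front of the mirror.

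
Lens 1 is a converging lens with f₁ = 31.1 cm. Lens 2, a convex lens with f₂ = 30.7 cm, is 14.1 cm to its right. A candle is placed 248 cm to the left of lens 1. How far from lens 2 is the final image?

12.6 cm

Lens 1: 1/d_i1 = 1/f₁ − 1/d_o1 = 1/(31.1) − 1/(248) = 0.02812, so d_i1 = 35.56 cm.
The intermediate image is 35.56 cm to the right of lens 1, which lies 21.46 cm to the right of lens 2 — a virtual object — so d_o2 = −21.46 cm.
Lens 2: 1/d_i2 = 1/f₂ − 1/d_o2 = 1/(30.7) − 1/(-21.46) = 0.07917, so d_i2 = 12.6 cm.
The final image is real, 12.6 cm to the right of lens 2 (overall magnification ≈ -0.084).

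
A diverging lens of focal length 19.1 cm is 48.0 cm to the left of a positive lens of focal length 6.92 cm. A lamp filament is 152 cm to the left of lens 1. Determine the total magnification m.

m = -0.0133

f₁ = −19.1 cm (diverging).
Lens 1: 1/d_i1 = 1/(-19.1) − 1/(152) = -0.05893, so d_i1 = -16.97 cm; m₁ = −d_i1/d_o1 = +0.1116.
d_o2 = 48.0 − (-16.97) = 64.97 cm.
Lens 2: 1/d_i2 = 1/(6.92) − 1/(64.97) = 0.1291, so d_i2 = 7.745 cm; m₂ = −d_i2/d_o2 = -0.1192.
m = m₁·m₂ = (+0.1116)(-0.1192) = -0.0133.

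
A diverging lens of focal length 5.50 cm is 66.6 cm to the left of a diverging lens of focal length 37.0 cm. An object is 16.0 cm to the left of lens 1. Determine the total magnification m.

m = +0.0879

f₁ = −5.50 cm (diverging).
Lens 1: 1/d_i1 = 1/(-5.50) − 1/(16.0) = -0.2443, so d_i1 = -4.093 cm; m₁ = −d_i1/d_o1 = +0.2558.
d_o2 = 66.6 − (-4.093) = 70.69 cm.
f₂ = −37.0 cm (diverging).
Lens 2: 1/d_i2 = 1/(-37.0) − 1/(70.69) = -0.04117, so d_i2 = -24.29 cm; m₂ = −d_i2/d_o2 = +0.3436.
m = m₁·m₂ = (+0.2558)(+0.3436) = +0.0879.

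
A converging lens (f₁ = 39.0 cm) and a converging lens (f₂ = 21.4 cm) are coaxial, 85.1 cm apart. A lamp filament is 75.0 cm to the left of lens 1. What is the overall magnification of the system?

m = -1.32

Lens 1: 1/d_i1 = 1/(39.0) − 1/(75.0) = 0.01231, so d_i1 = 81.25 cm; m₁ = −d_i1/d_o1 = -1.083.
d_o2 = 85.1 − (81.25) = 3.850 cm.
Lens 2: 1/d_i2 = 1/(21.4) − 1/(3.850) = -0.2130, so d_i2 = -4.695 cm; m₂ = −d_i2/d_o2 = +1.219.
m = m₁·m₂ = (-1.083)(+1.219) = -1.32.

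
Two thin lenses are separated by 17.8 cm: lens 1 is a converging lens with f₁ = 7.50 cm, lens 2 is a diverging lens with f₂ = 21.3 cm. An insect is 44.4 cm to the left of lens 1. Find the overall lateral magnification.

m = -0.144

Lens 1: 1/d_i1 = 1/(7.50) − 1/(44.4) = 0.1108, so d_i1 = 9.024 cm; m₁ = −d_i1/d_o1 = -0.2032.
d_o2 = 17.8 − (9.024) = 8.776 cm.
f₂ = −21.3 cm (diverging).
Lens 2: 1/d_i2 = 1/(-21.3) − 1/(8.776) = -0.1609, so d_i2 = -6.215 cm; m₂ = −d_i2/d_o2 = +0.7082.
m = m₁·m₂ = (-0.2032)(+0.7082) = -0.144.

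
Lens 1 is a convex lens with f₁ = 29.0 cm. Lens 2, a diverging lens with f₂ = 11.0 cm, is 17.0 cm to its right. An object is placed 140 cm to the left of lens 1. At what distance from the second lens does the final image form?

Lens 1: 1/d_i1 = 1/f₁ − 1/d_o1 = 1/(29.0) − 1/(140) = 0.02734, so d_i1 = 36.58 cm.
The intermediate image is 36.58 cm to the right of lens 1, which lies 19.58 cm to the right of lens 2 — a virtual object — so d_o2 = −19.58 cm.
Lens 2 is diverging, so f₂ = −11.0 cm.
Lens 2: 1/d_i2 = 1/f₂ − 1/d_o2 = 1/(-11.0) − 1/(-19.58) = -0.03984, so d_i2 = -25.1 cm.
The final image is virtual, 25.1 cm to the left of lens 2 (overall magnification ≈ 0.34).

25.1 cm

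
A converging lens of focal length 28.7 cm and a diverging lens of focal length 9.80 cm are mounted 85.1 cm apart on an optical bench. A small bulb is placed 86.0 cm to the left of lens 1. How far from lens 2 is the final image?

Lens 1: 1/d_i1 = 1/f₁ − 1/d_o1 = 1/(28.7) − 1/(86.0) = 0.02322, so d_i1 = 43.08 cm.
The intermediate image is 43.08 cm to the right of lens 1, which is 85.1 − (43.08) = 42.02 cm to the left of lens 2, so d_o2 = +42.02 cm.
Lens 2 is diverging, so f₂ = −9.80 cm.
Lens 2: 1/d_i2 = 1/f₂ − 1/d_o2 = 1/(-9.80) − 1/(42.02) = -0.1258, so d_i2 = -7.95 cm.
The final image is virtual, 7.95 cm to the left of lens 2 (overall magnification ≈ -0.095).

7.95 cm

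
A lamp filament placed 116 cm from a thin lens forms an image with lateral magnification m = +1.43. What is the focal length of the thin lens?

f = 386 cm (converging)

m = −d_i/d_o ⇒ d_i = −m·d_o = −(+1.43)·(116) = -165.9 cm.
1/f = 1/d_o + 1/d_i = 1/(116) + 1/(-165.9) = 0.002593, so f = 386 cm.
Since f is positive, the thin lens is converging.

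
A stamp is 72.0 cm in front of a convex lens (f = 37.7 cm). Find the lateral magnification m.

m = -1.10

1/d_i = 1/f − 1/d_o = 1/(37.70) − 1/(72.0) = 0.01264, so d_i = 79.14 cm.
m = −d_i/d_o = −(79.14)/(72.0) = -1.10.
The image is real, inverted and enlarged, on the far side of the lens.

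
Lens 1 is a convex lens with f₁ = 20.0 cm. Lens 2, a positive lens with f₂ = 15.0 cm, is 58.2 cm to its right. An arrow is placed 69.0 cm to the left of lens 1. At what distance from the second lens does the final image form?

30.0 cm

Lens 1: 1/d_i1 = 1/f₁ − 1/d_o1 = 1/(20.0) − 1/(69.0) = 0.03551, so d_i1 = 28.16 cm.
The intermediate image is 28.16 cm to the right of lens 1, which is 58.2 − (28.16) = 30.04 cm to the left of lens 2, so d_o2 = +30.04 cm.
Lens 2: 1/d_i2 = 1/f₂ − 1/d_o2 = 1/(15.0) − 1/(30.04) = 0.03338, so d_i2 = 30.0 cm.
The final image is real, 30.0 cm to the right of lens 2 (overall magnification ≈ 0.41).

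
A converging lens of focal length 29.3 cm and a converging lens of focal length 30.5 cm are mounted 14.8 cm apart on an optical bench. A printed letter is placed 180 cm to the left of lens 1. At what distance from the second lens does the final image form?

Lens 1: 1/d_i1 = 1/f₁ − 1/d_o1 = 1/(29.3) − 1/(180) = 0.02857, so d_i1 = 35.00 cm.
The intermediate image is 35.00 cm to the right of lens 1, which lies 20.20 cm to the right of lens 2 — a virtual object — so d_o2 = −20.20 cm.
Lens 2: 1/d_i2 = 1/f₂ − 1/d_o2 = 1/(30.5) − 1/(-20.20) = 0.08229, so d_i2 = 12.2 cm.
The final image is real, 12.2 cm to the right of lens 2 (overall magnification ≈ -0.12).

12.2 cm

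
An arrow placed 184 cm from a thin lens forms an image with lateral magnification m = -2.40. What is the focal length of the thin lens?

m = −d_i/d_o ⇒ d_i = −m·d_o = −(-2.40)·(184) = 441.6 cm.
1/f = 1/d_o + 1/d_i = 1/(184) + 1/(441.6) = 0.007699, so f = 130 cm.
Since f is positive, the thin lens is converging.

f = 130 cm (converging)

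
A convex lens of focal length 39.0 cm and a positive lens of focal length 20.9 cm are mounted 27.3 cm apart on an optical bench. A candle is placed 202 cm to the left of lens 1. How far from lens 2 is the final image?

10.5 cm

Lens 1: 1/d_i1 = 1/f₁ − 1/d_o1 = 1/(39.0) − 1/(202) = 0.02069, so d_i1 = 48.33 cm.
The intermediate image is 48.33 cm to the right of lens 1, which lies 21.03 cm to the right of lens 2 — a virtual object — so d_o2 = −21.03 cm.
Lens 2: 1/d_i2 = 1/f₂ − 1/d_o2 = 1/(20.9) − 1/(-21.03) = 0.09540, so d_i2 = 10.5 cm.
The final image is real, 10.5 cm to the right of lens 2 (overall magnification ≈ -0.12).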